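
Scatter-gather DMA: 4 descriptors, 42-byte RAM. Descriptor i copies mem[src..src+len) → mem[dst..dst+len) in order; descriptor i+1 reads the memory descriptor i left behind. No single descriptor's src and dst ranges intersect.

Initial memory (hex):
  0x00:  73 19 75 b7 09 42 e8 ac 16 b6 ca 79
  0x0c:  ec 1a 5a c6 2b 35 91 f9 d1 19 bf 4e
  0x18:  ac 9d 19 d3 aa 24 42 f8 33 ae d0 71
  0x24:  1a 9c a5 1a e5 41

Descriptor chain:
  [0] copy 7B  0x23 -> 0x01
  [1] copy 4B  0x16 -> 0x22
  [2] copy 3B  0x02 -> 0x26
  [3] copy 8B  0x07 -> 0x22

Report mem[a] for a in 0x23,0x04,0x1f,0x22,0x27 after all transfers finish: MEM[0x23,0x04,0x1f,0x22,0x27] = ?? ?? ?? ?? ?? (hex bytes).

D0: mem[0x01..0x07] <- [71 1a 9c a5 1a e5 41]
D1: mem[0x22..0x25] <- [bf 4e ac 9d]
D2: mem[0x26..0x28] <- [1a 9c a5]
D3: mem[0x22..0x29] <- [41 16 b6 ca 79 ec 1a 5a]
query mem[0x23]=0x16, mem[0x04]=0xa5, mem[0x1f]=0xf8, mem[0x22]=0x41, mem[0x27]=0xec

MEM[0x23,0x04,0x1f,0x22,0x27] = 16 a5 f8 41 ec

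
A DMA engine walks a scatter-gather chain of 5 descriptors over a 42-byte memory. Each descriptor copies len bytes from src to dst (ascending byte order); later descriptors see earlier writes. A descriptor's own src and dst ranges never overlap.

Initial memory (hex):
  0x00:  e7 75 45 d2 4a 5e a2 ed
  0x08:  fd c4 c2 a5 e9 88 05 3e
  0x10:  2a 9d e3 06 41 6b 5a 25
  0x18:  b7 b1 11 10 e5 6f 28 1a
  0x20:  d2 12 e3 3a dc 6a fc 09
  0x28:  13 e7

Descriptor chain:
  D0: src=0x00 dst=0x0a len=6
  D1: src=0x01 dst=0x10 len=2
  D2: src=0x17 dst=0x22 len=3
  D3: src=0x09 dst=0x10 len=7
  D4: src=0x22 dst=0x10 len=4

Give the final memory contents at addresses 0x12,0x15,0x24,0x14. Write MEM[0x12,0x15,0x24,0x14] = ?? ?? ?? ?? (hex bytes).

D0: mem[0x0a..0x0f] <- [e7 75 45 d2 4a 5e]
D1: mem[0x10..0x11] <- [75 45]
D2: mem[0x22..0x24] <- [25 b7 b1]
D3: mem[0x10..0x16] <- [c4 e7 75 45 d2 4a 5e]
D4: mem[0x10..0x13] <- [25 b7 b1 6a]
query mem[0x12]=0xb1, mem[0x15]=0x4a, mem[0x24]=0xb1, mem[0x14]=0xd2

MEM[0x12,0x15,0x24,0x14] = b1 4a b1 d2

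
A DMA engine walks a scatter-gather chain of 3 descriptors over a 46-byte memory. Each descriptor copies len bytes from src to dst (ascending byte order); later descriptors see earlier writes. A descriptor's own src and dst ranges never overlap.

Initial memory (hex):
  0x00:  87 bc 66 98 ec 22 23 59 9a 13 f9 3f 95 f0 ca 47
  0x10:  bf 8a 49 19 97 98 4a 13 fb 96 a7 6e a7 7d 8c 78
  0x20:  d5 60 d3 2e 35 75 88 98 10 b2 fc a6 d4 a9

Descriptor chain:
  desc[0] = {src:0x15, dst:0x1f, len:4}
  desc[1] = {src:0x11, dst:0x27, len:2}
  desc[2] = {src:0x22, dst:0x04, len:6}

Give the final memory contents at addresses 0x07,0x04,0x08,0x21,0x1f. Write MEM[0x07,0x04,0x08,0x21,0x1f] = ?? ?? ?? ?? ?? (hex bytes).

#0 dst[0x1f+4] := {0x98,0x4a,0x13,0xfb}
#1 dst[0x27+2] := {0x8a,0x49}
#2 dst[0x04+6] := {0xfb,0x2e,0x35,0x75,0x88,0x8a}
query mem[0x07]=0x75, mem[0x04]=0xfb, mem[0x08]=0x88, mem[0x21]=0x13, mem[0x1f]=0x98

MEM[0x07,0x04,0x08,0x21,0x1f] = 75 fb 88 13 98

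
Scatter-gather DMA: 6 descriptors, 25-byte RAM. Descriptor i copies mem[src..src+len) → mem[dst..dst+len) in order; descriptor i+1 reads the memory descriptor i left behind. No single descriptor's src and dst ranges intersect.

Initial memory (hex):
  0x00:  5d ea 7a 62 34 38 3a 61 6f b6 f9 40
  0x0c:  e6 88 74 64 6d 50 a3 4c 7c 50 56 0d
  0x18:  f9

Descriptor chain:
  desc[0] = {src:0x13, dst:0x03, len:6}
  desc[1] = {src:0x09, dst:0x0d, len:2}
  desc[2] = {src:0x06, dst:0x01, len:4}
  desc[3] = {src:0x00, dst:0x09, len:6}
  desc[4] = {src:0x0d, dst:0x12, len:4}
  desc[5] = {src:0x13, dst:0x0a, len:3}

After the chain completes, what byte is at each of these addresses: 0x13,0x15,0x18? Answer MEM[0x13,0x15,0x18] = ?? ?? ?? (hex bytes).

MEM[0x13,0x15,0x18] = 50 6d f9

#0 dst[0x03+6] := {0x4c,0x7c,0x50,0x56,0x0d,0xf9}
#1 dst[0x0d+2] := {0xb6,0xf9}
#2 dst[0x01+4] := {0x56,0x0d,0xf9,0xb6}
#3 dst[0x09+6] := {0x5d,0x56,0x0d,0xf9,0xb6,0x50}
#4 dst[0x12+4] := {0xb6,0x50,0x64,0x6d}
#5 dst[0x0a+3] := {0x50,0x64,0x6d}
query mem[0x13]=0x50, mem[0x15]=0x6d, mem[0x18]=0xf9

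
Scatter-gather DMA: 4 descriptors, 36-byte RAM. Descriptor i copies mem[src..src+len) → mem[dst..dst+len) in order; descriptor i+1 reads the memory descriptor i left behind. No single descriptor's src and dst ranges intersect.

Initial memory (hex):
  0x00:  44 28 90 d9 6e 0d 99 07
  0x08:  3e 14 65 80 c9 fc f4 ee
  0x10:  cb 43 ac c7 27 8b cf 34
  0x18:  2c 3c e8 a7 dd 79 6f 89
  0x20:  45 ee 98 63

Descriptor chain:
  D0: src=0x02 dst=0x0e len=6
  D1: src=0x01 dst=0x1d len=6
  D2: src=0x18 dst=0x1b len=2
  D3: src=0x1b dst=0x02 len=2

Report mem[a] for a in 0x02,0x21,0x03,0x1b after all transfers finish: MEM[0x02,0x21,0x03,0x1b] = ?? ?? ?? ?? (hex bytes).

[0] 0x02->0x0e len=6 : 90 d9 6e 0d 99 07
[1] 0x01->0x1d len=6 : 28 90 d9 6e 0d 99
[2] 0x18->0x1b len=2 : 2c 3c
[3] 0x1b->0x02 len=2 : 2c 3c
query mem[0x02]=0x2c, mem[0x21]=0x0d, mem[0x03]=0x3c, mem[0x1b]=0x2c

MEM[0x02,0x21,0x03,0x1b] = 2c 0d 3c 2c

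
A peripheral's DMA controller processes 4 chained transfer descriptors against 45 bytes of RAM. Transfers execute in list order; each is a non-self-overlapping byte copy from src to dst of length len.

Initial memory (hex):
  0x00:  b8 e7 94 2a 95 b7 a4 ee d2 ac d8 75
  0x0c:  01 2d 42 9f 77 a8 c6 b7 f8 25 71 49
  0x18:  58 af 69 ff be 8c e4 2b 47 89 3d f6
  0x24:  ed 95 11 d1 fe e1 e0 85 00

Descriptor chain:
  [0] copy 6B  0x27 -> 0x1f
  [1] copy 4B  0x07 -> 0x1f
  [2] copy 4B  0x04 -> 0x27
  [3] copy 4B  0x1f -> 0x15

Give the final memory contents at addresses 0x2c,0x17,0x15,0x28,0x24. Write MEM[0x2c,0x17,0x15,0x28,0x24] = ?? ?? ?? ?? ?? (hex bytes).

MEM[0x2c,0x17,0x15,0x28,0x24] = 00 ac ee b7 00

D0: mem[0x1f..0x24] <- [d1 fe e1 e0 85 00]
D1: mem[0x1f..0x22] <- [ee d2 ac d8]
D2: mem[0x27..0x2a] <- [95 b7 a4 ee]
D3: mem[0x15..0x18] <- [ee d2 ac d8]
query mem[0x2c]=0x00, mem[0x17]=0xac, mem[0x15]=0xee, mem[0x28]=0xb7, mem[0x24]=0x00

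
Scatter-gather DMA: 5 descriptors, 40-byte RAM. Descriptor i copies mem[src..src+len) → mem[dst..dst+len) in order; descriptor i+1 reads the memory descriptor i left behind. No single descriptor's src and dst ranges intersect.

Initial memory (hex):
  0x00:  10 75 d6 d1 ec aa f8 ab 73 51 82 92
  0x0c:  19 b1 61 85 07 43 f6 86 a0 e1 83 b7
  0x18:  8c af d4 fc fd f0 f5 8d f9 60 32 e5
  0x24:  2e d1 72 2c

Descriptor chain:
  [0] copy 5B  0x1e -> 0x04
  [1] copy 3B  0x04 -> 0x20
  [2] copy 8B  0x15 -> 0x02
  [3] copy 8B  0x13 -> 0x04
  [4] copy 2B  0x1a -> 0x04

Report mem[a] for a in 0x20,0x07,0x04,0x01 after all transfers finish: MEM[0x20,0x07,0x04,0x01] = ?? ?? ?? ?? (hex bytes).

MEM[0x20,0x07,0x04,0x01] = f5 83 d4 75

#0 dst[0x04+5] := {0xf5,0x8d,0xf9,0x60,0x32}
#1 dst[0x20+3] := {0xf5,0x8d,0xf9}
#2 dst[0x02+8] := {0xe1,0x83,0xb7,0x8c,0xaf,0xd4,0xfc,0xfd}
#3 dst[0x04+8] := {0x86,0xa0,0xe1,0x83,0xb7,0x8c,0xaf,0xd4}
#4 dst[0x04+2] := {0xd4,0xfc}
query mem[0x20]=0xf5, mem[0x07]=0x83, mem[0x04]=0xd4, mem[0x01]=0x75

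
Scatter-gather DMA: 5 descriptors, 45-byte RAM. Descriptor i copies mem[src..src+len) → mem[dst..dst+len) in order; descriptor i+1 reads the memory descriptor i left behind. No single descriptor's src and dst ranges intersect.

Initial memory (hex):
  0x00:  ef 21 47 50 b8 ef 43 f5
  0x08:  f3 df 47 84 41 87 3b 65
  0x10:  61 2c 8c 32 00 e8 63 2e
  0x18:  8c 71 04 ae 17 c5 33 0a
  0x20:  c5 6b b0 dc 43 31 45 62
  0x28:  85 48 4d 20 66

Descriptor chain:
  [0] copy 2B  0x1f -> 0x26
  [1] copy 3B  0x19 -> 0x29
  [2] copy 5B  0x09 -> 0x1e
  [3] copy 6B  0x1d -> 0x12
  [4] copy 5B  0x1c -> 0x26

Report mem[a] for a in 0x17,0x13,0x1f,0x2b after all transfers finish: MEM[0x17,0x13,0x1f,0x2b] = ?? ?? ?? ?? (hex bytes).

MEM[0x17,0x13,0x1f,0x2b] = 87 df 47 ae

[0] 0x1f->0x26 len=2 : 0a c5
[1] 0x19->0x29 len=3 : 71 04 ae
[2] 0x09->0x1e len=5 : df 47 84 41 87
[3] 0x1d->0x12 len=6 : c5 df 47 84 41 87
[4] 0x1c->0x26 len=5 : 17 c5 df 47 84
query mem[0x17]=0x87, mem[0x13]=0xdf, mem[0x1f]=0x47, mem[0x2b]=0xae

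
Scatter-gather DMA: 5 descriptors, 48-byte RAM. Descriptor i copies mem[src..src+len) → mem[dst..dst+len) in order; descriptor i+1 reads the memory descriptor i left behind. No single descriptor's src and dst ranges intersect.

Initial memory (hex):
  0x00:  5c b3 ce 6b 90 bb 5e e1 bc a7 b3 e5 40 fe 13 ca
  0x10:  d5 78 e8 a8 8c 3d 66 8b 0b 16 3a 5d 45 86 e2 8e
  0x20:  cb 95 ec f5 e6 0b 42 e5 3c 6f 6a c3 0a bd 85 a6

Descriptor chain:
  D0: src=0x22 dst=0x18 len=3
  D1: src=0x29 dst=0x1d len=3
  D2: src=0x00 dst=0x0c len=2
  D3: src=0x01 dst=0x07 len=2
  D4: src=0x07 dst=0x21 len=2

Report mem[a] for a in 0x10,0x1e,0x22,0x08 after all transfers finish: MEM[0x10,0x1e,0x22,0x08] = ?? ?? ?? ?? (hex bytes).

MEM[0x10,0x1e,0x22,0x08] = d5 6a ce ce

[0] 0x22->0x18 len=3 : ec f5 e6
[1] 0x29->0x1d len=3 : 6f 6a c3
[2] 0x00->0x0c len=2 : 5c b3
[3] 0x01->0x07 len=2 : b3 ce
[4] 0x07->0x21 len=2 : b3 ce
query mem[0x10]=0xd5, mem[0x1e]=0x6a, mem[0x22]=0xce, mem[0x08]=0xce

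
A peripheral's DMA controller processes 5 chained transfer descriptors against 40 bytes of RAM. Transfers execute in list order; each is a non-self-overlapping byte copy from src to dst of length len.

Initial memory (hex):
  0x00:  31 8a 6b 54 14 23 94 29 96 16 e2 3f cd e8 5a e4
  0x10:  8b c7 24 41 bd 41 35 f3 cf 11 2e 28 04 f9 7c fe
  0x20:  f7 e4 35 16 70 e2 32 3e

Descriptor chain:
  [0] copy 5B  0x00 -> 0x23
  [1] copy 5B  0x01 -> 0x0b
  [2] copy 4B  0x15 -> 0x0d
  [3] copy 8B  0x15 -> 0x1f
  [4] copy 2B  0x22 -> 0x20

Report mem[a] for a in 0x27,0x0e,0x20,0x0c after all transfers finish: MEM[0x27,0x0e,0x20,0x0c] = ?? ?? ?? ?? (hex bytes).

D0: mem[0x23..0x27] <- [31 8a 6b 54 14]
D1: mem[0x0b..0x0f] <- [8a 6b 54 14 23]
D2: mem[0x0d..0x10] <- [41 35 f3 cf]
D3: mem[0x1f..0x26] <- [41 35 f3 cf 11 2e 28 04]
D4: mem[0x20..0x21] <- [cf 11]
query mem[0x27]=0x14, mem[0x0e]=0x35, mem[0x20]=0xcf, mem[0x0c]=0x6b

MEM[0x27,0x0e,0x20,0x0c] = 14 35 cf 6b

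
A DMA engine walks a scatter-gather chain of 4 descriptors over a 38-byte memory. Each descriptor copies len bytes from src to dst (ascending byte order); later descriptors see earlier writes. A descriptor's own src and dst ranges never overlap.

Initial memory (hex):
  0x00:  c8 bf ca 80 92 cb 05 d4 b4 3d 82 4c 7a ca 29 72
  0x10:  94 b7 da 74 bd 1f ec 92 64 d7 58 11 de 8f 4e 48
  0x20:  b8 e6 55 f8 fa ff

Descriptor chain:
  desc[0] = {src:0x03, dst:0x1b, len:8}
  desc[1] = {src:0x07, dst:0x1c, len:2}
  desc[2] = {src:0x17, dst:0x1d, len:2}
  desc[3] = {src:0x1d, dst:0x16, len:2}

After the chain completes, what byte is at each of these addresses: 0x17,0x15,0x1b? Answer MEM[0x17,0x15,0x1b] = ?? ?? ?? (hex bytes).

MEM[0x17,0x15,0x1b] = 64 1f 80

[0] 0x03->0x1b len=8 : 80 92 cb 05 d4 b4 3d 82
[1] 0x07->0x1c len=2 : d4 b4
[2] 0x17->0x1d len=2 : 92 64
[3] 0x1d->0x16 len=2 : 92 64
query mem[0x17]=0x64, mem[0x15]=0x1f, mem[0x1b]=0x80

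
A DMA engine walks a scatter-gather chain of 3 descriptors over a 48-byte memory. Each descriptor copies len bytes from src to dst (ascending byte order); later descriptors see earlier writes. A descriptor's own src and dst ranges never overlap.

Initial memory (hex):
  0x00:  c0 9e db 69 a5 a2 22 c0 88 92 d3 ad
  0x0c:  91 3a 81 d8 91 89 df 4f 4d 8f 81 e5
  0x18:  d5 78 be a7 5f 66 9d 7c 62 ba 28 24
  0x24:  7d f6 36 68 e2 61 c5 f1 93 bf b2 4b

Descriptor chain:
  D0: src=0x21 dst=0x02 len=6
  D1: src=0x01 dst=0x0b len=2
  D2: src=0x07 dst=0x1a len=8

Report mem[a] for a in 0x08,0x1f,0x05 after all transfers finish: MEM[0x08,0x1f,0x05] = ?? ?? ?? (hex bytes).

D0: mem[0x02..0x07] <- [ba 28 24 7d f6 36]
D1: mem[0x0b..0x0c] <- [9e ba]
D2: mem[0x1a..0x21] <- [36 88 92 d3 9e ba 3a 81]
query mem[0x08]=0x88, mem[0x1f]=0xba, mem[0x05]=0x7d

MEM[0x08,0x1f,0x05] = 88 ba 7d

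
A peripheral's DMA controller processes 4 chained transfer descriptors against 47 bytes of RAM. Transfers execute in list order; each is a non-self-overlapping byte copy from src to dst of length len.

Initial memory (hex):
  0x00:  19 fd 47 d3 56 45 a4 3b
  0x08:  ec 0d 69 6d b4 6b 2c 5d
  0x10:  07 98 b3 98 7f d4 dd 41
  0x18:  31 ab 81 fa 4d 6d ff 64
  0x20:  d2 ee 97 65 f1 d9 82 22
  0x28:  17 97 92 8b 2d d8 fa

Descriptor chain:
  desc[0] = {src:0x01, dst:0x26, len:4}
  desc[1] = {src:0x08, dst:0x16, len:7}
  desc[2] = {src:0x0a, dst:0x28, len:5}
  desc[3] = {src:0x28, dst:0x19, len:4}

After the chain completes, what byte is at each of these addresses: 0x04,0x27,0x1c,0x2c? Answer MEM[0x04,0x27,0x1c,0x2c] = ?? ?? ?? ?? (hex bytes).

D0: mem[0x26..0x29] <- [fd 47 d3 56]
D1: mem[0x16..0x1c] <- [ec 0d 69 6d b4 6b 2c]
D2: mem[0x28..0x2c] <- [69 6d b4 6b 2c]
D3: mem[0x19..0x1c] <- [69 6d b4 6b]
query mem[0x04]=0x56, mem[0x27]=0x47, mem[0x1c]=0x6b, mem[0x2c]=0x2c

MEM[0x04,0x27,0x1c,0x2c] = 56 47 6b 2c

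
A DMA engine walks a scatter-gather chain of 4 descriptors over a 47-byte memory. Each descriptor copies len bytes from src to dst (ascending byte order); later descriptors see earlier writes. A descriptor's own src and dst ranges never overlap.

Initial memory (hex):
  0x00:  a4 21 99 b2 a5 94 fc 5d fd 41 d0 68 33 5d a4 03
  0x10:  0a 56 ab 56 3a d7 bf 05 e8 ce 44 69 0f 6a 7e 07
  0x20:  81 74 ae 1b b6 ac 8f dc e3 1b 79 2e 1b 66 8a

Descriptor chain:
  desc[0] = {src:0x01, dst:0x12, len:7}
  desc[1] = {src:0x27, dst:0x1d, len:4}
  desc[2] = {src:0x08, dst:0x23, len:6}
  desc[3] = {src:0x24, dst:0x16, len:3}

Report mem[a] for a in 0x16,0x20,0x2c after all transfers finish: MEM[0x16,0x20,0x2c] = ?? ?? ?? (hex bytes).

MEM[0x16,0x20,0x2c] = 41 79 1b

D0: mem[0x12..0x18] <- [21 99 b2 a5 94 fc 5d]
D1: mem[0x1d..0x20] <- [dc e3 1b 79]
D2: mem[0x23..0x28] <- [fd 41 d0 68 33 5d]
D3: mem[0x16..0x18] <- [41 d0 68]
query mem[0x16]=0x41, mem[0x20]=0x79, mem[0x2c]=0x1b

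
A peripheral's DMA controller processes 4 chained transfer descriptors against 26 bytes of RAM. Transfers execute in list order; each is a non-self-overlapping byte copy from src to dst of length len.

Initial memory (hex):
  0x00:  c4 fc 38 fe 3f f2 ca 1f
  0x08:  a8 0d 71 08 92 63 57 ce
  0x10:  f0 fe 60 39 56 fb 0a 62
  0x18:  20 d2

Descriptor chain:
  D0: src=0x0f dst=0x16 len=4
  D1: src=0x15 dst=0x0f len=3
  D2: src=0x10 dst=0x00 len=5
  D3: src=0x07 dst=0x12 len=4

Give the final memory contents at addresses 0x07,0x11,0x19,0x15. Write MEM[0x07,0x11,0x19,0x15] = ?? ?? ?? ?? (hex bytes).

MEM[0x07,0x11,0x19,0x15] = 1f f0 60 71

[0] 0x0f->0x16 len=4 : ce f0 fe 60
[1] 0x15->0x0f len=3 : fb ce f0
[2] 0x10->0x00 len=5 : ce f0 60 39 56
[3] 0x07->0x12 len=4 : 1f a8 0d 71
query mem[0x07]=0x1f, mem[0x11]=0xf0, mem[0x19]=0x60, mem[0x15]=0x71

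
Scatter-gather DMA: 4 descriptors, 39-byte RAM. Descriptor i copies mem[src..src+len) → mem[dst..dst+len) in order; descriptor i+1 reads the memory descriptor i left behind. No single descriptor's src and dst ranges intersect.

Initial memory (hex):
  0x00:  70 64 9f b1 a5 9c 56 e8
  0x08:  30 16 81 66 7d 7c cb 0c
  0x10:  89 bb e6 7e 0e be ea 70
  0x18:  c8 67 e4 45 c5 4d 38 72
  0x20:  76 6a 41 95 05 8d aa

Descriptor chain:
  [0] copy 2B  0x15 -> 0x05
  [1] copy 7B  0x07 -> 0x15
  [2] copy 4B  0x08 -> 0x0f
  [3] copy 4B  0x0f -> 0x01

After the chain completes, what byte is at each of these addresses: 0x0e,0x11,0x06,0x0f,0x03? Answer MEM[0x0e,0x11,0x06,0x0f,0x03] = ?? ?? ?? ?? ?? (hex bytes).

#0 dst[0x05+2] := {0xbe,0xea}
#1 dst[0x15+7] := {0xe8,0x30,0x16,0x81,0x66,0x7d,0x7c}
#2 dst[0x0f+4] := {0x30,0x16,0x81,0x66}
#3 dst[0x01+4] := {0x30,0x16,0x81,0x66}
query mem[0x0e]=0xcb, mem[0x11]=0x81, mem[0x06]=0xea, mem[0x0f]=0x30, mem[0x03]=0x81

MEM[0x0e,0x11,0x06,0x0f,0x03] = cb 81 ea 30 81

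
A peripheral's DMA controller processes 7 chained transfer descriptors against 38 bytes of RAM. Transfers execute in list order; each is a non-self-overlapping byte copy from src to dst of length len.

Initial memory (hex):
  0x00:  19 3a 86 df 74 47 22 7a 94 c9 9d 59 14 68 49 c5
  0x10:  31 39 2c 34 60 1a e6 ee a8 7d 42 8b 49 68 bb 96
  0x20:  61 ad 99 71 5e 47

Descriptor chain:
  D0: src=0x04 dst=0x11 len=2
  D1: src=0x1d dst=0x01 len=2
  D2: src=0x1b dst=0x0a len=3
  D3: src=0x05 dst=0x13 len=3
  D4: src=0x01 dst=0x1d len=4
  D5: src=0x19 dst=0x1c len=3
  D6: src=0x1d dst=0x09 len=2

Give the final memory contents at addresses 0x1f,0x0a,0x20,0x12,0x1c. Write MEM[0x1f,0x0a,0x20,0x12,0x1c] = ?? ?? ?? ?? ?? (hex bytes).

MEM[0x1f,0x0a,0x20,0x12,0x1c] = df 8b 74 47 7d

#0 dst[0x11+2] := {0x74,0x47}
#1 dst[0x01+2] := {0x68,0xbb}
#2 dst[0x0a+3] := {0x8b,0x49,0x68}
#3 dst[0x13+3] := {0x47,0x22,0x7a}
#4 dst[0x1d+4] := {0x68,0xbb,0xdf,0x74}
#5 dst[0x1c+3] := {0x7d,0x42,0x8b}
#6 dst[0x09+2] := {0x42,0x8b}
query mem[0x1f]=0xdf, mem[0x0a]=0x8b, mem[0x20]=0x74, mem[0x12]=0x47, mem[0x1c]=0x7d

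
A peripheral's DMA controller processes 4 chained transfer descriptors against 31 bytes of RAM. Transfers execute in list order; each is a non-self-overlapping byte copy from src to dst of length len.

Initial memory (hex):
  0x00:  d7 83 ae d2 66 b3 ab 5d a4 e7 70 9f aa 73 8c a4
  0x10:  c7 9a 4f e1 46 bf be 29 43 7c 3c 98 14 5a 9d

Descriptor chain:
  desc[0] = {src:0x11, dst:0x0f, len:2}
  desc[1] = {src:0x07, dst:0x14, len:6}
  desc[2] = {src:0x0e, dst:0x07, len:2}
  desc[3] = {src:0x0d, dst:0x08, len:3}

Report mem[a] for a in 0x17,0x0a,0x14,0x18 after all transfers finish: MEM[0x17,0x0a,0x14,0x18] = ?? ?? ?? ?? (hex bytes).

MEM[0x17,0x0a,0x14,0x18] = 70 9a 5d 9f

D0: mem[0x0f..0x10] <- [9a 4f]
D1: mem[0x14..0x19] <- [5d a4 e7 70 9f aa]
D2: mem[0x07..0x08] <- [8c 9a]
D3: mem[0x08..0x0a] <- [73 8c 9a]
query mem[0x17]=0x70, mem[0x0a]=0x9a, mem[0x14]=0x5d, mem[0x18]=0x9f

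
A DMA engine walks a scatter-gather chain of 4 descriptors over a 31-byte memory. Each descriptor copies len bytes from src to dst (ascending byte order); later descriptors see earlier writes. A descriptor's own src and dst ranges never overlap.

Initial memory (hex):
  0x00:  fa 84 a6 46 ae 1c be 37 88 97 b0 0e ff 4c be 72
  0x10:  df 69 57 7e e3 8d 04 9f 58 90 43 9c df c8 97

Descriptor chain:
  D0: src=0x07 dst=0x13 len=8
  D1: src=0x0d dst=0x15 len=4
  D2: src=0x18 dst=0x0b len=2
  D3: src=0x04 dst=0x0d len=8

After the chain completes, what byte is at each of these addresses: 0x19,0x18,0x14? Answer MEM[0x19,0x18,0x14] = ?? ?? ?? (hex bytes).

[0] 0x07->0x13 len=8 : 37 88 97 b0 0e ff 4c be
[1] 0x0d->0x15 len=4 : 4c be 72 df
[2] 0x18->0x0b len=2 : df 4c
[3] 0x04->0x0d len=8 : ae 1c be 37 88 97 b0 df
query mem[0x19]=0x4c, mem[0x18]=0xdf, mem[0x14]=0xdf

MEM[0x19,0x18,0x14] = 4c df df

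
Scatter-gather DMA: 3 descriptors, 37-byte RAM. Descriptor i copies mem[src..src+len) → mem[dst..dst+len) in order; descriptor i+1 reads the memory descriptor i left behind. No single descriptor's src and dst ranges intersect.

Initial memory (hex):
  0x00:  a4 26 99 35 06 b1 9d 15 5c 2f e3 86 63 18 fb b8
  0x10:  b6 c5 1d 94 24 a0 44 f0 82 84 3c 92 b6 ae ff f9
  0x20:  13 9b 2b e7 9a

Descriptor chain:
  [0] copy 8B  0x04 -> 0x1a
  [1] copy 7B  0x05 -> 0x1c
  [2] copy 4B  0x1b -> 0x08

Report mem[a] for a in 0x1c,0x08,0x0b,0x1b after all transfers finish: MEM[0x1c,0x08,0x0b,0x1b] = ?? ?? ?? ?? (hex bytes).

#0 dst[0x1a+8] := {0x06,0xb1,0x9d,0x15,0x5c,0x2f,0xe3,0x86}
#1 dst[0x1c+7] := {0xb1,0x9d,0x15,0x5c,0x2f,0xe3,0x86}
#2 dst[0x08+4] := {0xb1,0xb1,0x9d,0x15}
query mem[0x1c]=0xb1, mem[0x08]=0xb1, mem[0x0b]=0x15, mem[0x1b]=0xb1

MEM[0x1c,0x08,0x0b,0x1b] = b1 b1 15 b1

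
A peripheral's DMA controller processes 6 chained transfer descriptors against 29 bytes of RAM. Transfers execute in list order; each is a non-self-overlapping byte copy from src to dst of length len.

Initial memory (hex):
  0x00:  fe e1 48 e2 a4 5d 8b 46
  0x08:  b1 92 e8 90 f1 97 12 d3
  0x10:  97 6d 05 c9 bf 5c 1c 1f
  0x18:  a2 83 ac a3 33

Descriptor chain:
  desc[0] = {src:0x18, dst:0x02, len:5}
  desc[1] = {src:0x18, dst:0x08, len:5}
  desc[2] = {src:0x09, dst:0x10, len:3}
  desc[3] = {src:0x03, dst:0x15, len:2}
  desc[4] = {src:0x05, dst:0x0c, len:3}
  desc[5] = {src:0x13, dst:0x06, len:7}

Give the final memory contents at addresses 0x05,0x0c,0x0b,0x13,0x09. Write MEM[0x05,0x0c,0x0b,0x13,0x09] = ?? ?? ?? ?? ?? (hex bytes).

MEM[0x05,0x0c,0x0b,0x13,0x09] = a3 83 a2 c9 ac

D0: mem[0x02..0x06] <- [a2 83 ac a3 33]
D1: mem[0x08..0x0c] <- [a2 83 ac a3 33]
D2: mem[0x10..0x12] <- [83 ac a3]
D3: mem[0x15..0x16] <- [83 ac]
D4: mem[0x0c..0x0e] <- [a3 33 46]
D5: mem[0x06..0x0c] <- [c9 bf 83 ac 1f a2 83]
query mem[0x05]=0xa3, mem[0x0c]=0x83, mem[0x0b]=0xa2, mem[0x13]=0xc9, mem[0x09]=0xac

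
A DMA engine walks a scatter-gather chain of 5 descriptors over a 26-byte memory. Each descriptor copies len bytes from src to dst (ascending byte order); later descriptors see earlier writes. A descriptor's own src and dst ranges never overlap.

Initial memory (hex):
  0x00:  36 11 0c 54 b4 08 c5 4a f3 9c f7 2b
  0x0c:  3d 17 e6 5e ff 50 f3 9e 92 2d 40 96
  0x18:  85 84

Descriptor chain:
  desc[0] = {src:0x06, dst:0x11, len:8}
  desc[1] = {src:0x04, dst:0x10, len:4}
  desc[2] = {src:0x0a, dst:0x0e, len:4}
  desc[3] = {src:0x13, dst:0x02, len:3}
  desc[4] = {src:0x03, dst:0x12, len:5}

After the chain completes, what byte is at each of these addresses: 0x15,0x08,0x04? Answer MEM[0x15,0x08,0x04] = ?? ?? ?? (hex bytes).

#0 dst[0x11+8] := {0xc5,0x4a,0xf3,0x9c,0xf7,0x2b,0x3d,0x17}
#1 dst[0x10+4] := {0xb4,0x08,0xc5,0x4a}
#2 dst[0x0e+4] := {0xf7,0x2b,0x3d,0x17}
#3 dst[0x02+3] := {0x4a,0x9c,0xf7}
#4 dst[0x12+5] := {0x9c,0xf7,0x08,0xc5,0x4a}
query mem[0x15]=0xc5, mem[0x08]=0xf3, mem[0x04]=0xf7

MEM[0x15,0x08,0x04] = c5 f3 f7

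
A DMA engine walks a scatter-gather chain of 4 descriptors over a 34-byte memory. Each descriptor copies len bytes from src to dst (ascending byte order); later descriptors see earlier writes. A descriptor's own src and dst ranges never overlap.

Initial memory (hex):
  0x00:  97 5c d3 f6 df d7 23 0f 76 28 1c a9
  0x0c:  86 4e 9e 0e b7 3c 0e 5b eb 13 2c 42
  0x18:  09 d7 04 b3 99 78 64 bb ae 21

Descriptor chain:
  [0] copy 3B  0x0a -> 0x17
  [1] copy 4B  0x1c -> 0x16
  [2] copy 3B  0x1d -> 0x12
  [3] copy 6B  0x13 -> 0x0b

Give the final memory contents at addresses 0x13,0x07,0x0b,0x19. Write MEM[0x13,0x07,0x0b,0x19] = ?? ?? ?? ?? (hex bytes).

D0: mem[0x17..0x19] <- [1c a9 86]
D1: mem[0x16..0x19] <- [99 78 64 bb]
D2: mem[0x12..0x14] <- [78 64 bb]
D3: mem[0x0b..0x10] <- [64 bb 13 99 78 64]
query mem[0x13]=0x64, mem[0x07]=0x0f, mem[0x0b]=0x64, mem[0x19]=0xbb

MEM[0x13,0x07,0x0b,0x19] = 64 0f 64 bb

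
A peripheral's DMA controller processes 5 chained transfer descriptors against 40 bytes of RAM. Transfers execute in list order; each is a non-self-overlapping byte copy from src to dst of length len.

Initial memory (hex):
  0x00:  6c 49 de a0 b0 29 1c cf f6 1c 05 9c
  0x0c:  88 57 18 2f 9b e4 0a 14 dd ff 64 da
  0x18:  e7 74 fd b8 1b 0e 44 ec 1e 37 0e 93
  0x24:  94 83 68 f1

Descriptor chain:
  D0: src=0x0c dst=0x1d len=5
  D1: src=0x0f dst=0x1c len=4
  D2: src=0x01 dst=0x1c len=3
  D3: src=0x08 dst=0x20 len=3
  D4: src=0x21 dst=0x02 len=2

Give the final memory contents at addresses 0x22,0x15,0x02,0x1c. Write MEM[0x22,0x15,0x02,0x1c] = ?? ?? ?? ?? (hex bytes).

#0 dst[0x1d+5] := {0x88,0x57,0x18,0x2f,0x9b}
#1 dst[0x1c+4] := {0x2f,0x9b,0xe4,0x0a}
#2 dst[0x1c+3] := {0x49,0xde,0xa0}
#3 dst[0x20+3] := {0xf6,0x1c,0x05}
#4 dst[0x02+2] := {0x1c,0x05}
query mem[0x22]=0x05, mem[0x15]=0xff, mem[0x02]=0x1c, mem[0x1c]=0x49

MEM[0x22,0x15,0x02,0x1c] = 05 ff 1c 49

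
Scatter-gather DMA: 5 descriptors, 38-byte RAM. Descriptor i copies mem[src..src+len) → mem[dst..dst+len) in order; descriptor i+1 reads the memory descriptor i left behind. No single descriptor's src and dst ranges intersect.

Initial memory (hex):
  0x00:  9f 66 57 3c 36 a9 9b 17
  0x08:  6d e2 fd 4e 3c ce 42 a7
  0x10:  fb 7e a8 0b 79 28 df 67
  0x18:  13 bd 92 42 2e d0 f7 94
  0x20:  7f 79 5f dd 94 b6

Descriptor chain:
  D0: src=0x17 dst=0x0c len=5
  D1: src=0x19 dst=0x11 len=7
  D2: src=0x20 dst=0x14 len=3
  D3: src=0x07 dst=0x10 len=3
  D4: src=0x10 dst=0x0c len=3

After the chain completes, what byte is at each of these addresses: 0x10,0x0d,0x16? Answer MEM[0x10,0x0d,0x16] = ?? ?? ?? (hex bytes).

D0: mem[0x0c..0x10] <- [67 13 bd 92 42]
D1: mem[0x11..0x17] <- [bd 92 42 2e d0 f7 94]
D2: mem[0x14..0x16] <- [7f 79 5f]
D3: mem[0x10..0x12] <- [17 6d e2]
D4: mem[0x0c..0x0e] <- [17 6d e2]
query mem[0x10]=0x17, mem[0x0d]=0x6d, mem[0x16]=0x5f

MEM[0x10,0x0d,0x16] = 17 6d 5f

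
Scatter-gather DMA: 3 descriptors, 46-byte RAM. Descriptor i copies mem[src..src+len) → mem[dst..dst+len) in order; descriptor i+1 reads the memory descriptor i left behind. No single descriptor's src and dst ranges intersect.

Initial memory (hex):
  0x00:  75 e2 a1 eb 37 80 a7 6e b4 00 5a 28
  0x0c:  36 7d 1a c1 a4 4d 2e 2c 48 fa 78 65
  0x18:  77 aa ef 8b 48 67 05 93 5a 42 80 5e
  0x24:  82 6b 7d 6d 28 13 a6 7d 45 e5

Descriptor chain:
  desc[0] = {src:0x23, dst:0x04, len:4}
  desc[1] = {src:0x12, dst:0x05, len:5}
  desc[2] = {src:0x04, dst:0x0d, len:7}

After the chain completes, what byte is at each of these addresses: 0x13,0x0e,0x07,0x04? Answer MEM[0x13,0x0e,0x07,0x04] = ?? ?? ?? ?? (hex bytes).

  after D0: wrote 4B at 0x04 = 5e826b7d
  after D1: wrote 5B at 0x05 = 2e2c48fa78
  after D2: wrote 7B at 0x0d = 5e2e2c48fa785a
query mem[0x13]=0x5a, mem[0x0e]=0x2e, mem[0x07]=0x48, mem[0x04]=0x5e

MEM[0x13,0x0e,0x07,0x04] = 5a 2e 48 5e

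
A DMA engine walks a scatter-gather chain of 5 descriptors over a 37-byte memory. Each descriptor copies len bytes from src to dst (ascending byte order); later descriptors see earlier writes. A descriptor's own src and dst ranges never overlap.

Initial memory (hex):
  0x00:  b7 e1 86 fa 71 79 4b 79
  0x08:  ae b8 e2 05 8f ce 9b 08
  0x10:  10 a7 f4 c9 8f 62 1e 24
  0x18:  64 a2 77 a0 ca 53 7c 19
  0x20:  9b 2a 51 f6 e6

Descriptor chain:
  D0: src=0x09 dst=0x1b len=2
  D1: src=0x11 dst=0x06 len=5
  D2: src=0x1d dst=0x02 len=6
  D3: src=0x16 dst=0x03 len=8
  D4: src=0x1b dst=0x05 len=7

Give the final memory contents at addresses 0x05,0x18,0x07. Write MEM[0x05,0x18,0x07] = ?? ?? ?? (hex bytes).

[0] 0x09->0x1b len=2 : b8 e2
[1] 0x11->0x06 len=5 : a7 f4 c9 8f 62
[2] 0x1d->0x02 len=6 : 53 7c 19 9b 2a 51
[3] 0x16->0x03 len=8 : 1e 24 64 a2 77 b8 e2 53
[4] 0x1b->0x05 len=7 : b8 e2 53 7c 19 9b 2a
query mem[0x05]=0xb8, mem[0x18]=0x64, mem[0x07]=0x53

MEM[0x05,0x18,0x07] = b8 64 53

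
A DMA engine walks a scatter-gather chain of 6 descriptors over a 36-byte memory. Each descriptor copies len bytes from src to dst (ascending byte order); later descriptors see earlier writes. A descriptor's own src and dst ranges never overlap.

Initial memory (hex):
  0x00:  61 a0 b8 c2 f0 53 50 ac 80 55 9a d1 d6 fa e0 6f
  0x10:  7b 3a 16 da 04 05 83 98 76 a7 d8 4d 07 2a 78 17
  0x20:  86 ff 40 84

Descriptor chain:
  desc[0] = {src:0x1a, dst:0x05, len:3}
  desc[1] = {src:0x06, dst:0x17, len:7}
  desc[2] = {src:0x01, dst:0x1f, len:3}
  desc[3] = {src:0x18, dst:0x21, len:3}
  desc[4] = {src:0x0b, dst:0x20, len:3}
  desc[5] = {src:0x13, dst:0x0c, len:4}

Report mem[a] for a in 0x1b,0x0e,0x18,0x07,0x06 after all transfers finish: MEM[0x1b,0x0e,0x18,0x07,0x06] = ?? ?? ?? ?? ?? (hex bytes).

  after D0: wrote 3B at 0x05 = d84d07
  after D1: wrote 7B at 0x17 = 4d0780559ad1d6
  after D2: wrote 3B at 0x1f = a0b8c2
  after D3: wrote 3B at 0x21 = 078055
  after D4: wrote 3B at 0x20 = d1d6fa
  after D5: wrote 4B at 0x0c = da040583
query mem[0x1b]=0x9a, mem[0x0e]=0x05, mem[0x18]=0x07, mem[0x07]=0x07, mem[0x06]=0x4d

MEM[0x1b,0x0e,0x18,0x07,0x06] = 9a 05 07 07 4d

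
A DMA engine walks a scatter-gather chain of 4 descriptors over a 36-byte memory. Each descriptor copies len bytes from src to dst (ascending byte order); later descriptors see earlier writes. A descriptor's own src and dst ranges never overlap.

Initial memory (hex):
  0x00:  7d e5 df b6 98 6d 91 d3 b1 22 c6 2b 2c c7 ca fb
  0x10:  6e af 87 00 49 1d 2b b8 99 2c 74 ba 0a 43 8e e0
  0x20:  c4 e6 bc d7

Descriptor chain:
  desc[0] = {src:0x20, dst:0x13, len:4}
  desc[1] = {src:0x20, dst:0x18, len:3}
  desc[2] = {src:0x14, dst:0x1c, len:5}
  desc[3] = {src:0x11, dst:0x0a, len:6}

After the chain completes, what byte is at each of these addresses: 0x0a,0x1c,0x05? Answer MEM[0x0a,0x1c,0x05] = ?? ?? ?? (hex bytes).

#0 dst[0x13+4] := {0xc4,0xe6,0xbc,0xd7}
#1 dst[0x18+3] := {0xc4,0xe6,0xbc}
#2 dst[0x1c+5] := {0xe6,0xbc,0xd7,0xb8,0xc4}
#3 dst[0x0a+6] := {0xaf,0x87,0xc4,0xe6,0xbc,0xd7}
query mem[0x0a]=0xaf, mem[0x1c]=0xe6, mem[0x05]=0x6d

MEM[0x0a,0x1c,0x05] = af e6 6d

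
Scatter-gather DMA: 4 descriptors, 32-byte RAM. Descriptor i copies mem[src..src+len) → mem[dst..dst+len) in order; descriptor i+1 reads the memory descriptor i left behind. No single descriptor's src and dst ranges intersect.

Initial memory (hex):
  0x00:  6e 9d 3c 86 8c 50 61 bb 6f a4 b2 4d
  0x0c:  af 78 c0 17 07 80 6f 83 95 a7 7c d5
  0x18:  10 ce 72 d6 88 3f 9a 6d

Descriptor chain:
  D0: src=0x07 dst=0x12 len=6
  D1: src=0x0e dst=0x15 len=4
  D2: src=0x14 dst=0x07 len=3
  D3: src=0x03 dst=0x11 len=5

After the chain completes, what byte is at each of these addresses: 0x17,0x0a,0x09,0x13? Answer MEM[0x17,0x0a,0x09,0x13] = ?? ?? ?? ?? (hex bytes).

#0 dst[0x12+6] := {0xbb,0x6f,0xa4,0xb2,0x4d,0xaf}
#1 dst[0x15+4] := {0xc0,0x17,0x07,0x80}
#2 dst[0x07+3] := {0xa4,0xc0,0x17}
#3 dst[0x11+5] := {0x86,0x8c,0x50,0x61,0xa4}
query mem[0x17]=0x07, mem[0x0a]=0xb2, mem[0x09]=0x17, mem[0x13]=0x50

MEM[0x17,0x0a,0x09,0x13] = 07 b2 17 50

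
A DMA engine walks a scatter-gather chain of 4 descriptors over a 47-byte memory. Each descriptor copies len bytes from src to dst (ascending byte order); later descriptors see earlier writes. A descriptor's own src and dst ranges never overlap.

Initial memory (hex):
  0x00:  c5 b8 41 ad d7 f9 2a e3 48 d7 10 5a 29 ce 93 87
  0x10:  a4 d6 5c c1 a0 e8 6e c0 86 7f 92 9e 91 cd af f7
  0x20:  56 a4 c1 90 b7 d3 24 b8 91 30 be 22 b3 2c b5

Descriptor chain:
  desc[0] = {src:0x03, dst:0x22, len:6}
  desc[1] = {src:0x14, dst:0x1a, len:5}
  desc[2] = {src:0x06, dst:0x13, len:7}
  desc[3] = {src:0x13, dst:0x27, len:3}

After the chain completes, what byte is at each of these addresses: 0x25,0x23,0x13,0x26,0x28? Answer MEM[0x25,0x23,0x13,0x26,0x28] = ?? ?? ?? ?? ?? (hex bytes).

MEM[0x25,0x23,0x13,0x26,0x28] = 2a d7 2a e3 e3

  after D0: wrote 6B at 0x22 = add7f92ae348
  after D1: wrote 5B at 0x1a = a0e86ec086
  after D2: wrote 7B at 0x13 = 2ae348d7105a29
  after D3: wrote 3B at 0x27 = 2ae348
query mem[0x25]=0x2a, mem[0x23]=0xd7, mem[0x13]=0x2a, mem[0x26]=0xe3, mem[0x28]=0xe3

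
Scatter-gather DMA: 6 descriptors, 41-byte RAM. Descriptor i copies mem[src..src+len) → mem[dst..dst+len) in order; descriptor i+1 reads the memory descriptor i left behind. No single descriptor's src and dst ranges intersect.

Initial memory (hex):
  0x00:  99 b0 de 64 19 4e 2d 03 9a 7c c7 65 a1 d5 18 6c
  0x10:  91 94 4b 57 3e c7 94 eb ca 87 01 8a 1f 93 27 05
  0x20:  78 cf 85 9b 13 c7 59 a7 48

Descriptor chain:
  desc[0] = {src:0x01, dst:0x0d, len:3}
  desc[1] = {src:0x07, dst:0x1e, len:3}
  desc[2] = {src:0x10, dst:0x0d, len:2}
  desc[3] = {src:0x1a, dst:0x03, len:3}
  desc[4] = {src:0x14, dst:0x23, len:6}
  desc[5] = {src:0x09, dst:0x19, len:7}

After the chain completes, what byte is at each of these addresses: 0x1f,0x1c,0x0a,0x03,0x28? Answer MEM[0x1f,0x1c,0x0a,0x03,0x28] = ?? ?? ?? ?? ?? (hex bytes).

MEM[0x1f,0x1c,0x0a,0x03,0x28] = 64 a1 c7 01 87

D0: mem[0x0d..0x0f] <- [b0 de 64]
D1: mem[0x1e..0x20] <- [03 9a 7c]
D2: mem[0x0d..0x0e] <- [91 94]
D3: mem[0x03..0x05] <- [01 8a 1f]
D4: mem[0x23..0x28] <- [3e c7 94 eb ca 87]
D5: mem[0x19..0x1f] <- [7c c7 65 a1 91 94 64]
query mem[0x1f]=0x64, mem[0x1c]=0xa1, mem[0x0a]=0xc7, mem[0x03]=0x01, mem[0x28]=0x87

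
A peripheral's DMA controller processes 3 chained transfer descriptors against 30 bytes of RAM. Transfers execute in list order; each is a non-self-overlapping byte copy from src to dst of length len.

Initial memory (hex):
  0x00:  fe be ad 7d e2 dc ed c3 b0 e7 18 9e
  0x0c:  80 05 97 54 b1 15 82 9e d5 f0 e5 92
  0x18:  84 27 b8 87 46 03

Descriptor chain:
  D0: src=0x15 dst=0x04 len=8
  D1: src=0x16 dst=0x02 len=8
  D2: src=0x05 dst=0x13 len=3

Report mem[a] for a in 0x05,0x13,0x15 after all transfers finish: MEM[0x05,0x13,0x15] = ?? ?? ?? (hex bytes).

MEM[0x05,0x13,0x15] = 27 27 87

[0] 0x15->0x04 len=8 : f0 e5 92 84 27 b8 87 46
[1] 0x16->0x02 len=8 : e5 92 84 27 b8 87 46 03
[2] 0x05->0x13 len=3 : 27 b8 87
query mem[0x05]=0x27, mem[0x13]=0x27, mem[0x15]=0x87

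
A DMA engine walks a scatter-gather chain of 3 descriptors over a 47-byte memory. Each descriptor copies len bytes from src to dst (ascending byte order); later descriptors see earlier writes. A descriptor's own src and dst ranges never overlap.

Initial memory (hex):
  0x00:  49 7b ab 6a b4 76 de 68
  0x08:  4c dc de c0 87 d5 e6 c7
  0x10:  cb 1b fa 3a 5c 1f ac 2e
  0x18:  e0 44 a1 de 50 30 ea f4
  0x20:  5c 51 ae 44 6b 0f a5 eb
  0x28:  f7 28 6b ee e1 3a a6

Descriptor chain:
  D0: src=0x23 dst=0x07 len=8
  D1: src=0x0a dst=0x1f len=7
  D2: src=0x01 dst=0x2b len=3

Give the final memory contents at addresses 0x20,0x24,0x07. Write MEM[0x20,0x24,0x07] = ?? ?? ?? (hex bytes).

#0 dst[0x07+8] := {0x44,0x6b,0x0f,0xa5,0xeb,0xf7,0x28,0x6b}
#1 dst[0x1f+7] := {0xa5,0xeb,0xf7,0x28,0x6b,0xc7,0xcb}
#2 dst[0x2b+3] := {0x7b,0xab,0x6a}
query mem[0x20]=0xeb, mem[0x24]=0xc7, mem[0x07]=0x44

MEM[0x20,0x24,0x07] = eb c7 44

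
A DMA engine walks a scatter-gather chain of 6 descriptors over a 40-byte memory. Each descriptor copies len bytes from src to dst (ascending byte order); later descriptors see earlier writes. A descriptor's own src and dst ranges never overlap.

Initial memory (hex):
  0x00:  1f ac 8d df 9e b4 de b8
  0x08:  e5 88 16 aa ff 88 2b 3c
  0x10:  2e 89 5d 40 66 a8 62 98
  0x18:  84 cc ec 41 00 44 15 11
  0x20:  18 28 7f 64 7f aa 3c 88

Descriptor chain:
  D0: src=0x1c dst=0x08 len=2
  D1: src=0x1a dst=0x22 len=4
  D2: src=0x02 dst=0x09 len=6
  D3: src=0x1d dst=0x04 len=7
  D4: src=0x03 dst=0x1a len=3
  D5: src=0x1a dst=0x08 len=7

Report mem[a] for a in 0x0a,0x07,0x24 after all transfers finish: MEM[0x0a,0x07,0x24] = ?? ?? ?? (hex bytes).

D0: mem[0x08..0x09] <- [00 44]
D1: mem[0x22..0x25] <- [ec 41 00 44]
D2: mem[0x09..0x0e] <- [8d df 9e b4 de b8]
D3: mem[0x04..0x0a] <- [44 15 11 18 28 ec 41]
D4: mem[0x1a..0x1c] <- [df 44 15]
D5: mem[0x08..0x0e] <- [df 44 15 44 15 11 18]
query mem[0x0a]=0x15, mem[0x07]=0x18, mem[0x24]=0x00

MEM[0x0a,0x07,0x24] = 15 18 00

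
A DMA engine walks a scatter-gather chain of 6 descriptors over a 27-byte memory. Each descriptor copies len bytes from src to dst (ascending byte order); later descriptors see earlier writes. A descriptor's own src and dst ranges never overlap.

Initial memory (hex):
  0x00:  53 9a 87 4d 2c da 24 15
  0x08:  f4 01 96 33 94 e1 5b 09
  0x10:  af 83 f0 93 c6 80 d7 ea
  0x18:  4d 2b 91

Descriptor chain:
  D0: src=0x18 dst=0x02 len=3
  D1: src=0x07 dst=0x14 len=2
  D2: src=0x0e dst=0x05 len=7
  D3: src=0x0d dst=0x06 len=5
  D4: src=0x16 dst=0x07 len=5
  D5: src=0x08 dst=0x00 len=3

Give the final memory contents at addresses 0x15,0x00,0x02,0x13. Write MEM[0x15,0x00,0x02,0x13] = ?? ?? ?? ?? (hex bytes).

MEM[0x15,0x00,0x02,0x13] = f4 ea 2b 93

D0: mem[0x02..0x04] <- [4d 2b 91]
D1: mem[0x14..0x15] <- [15 f4]
D2: mem[0x05..0x0b] <- [5b 09 af 83 f0 93 15]
D3: mem[0x06..0x0a] <- [e1 5b 09 af 83]
D4: mem[0x07..0x0b] <- [d7 ea 4d 2b 91]
D5: mem[0x00..0x02] <- [ea 4d 2b]
query mem[0x15]=0xf4, mem[0x00]=0xea, mem[0x02]=0x2b, mem[0x13]=0x93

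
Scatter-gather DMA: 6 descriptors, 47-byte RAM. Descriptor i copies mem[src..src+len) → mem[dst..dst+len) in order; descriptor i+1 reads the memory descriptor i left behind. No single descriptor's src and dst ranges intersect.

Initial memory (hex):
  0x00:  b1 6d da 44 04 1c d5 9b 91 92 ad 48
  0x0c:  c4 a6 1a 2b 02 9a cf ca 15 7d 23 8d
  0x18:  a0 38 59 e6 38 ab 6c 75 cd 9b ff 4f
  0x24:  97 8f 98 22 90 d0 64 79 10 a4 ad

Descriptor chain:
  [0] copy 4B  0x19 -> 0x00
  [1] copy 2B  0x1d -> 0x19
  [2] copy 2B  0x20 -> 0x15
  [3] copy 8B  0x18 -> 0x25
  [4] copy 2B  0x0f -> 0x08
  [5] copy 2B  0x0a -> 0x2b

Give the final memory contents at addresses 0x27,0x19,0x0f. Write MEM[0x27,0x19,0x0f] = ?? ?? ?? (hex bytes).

[0] 0x19->0x00 len=4 : 38 59 e6 38
[1] 0x1d->0x19 len=2 : ab 6c
[2] 0x20->0x15 len=2 : cd 9b
[3] 0x18->0x25 len=8 : a0 ab 6c e6 38 ab 6c 75
[4] 0x0f->0x08 len=2 : 2b 02
[5] 0x0a->0x2b len=2 : ad 48
query mem[0x27]=0x6c, mem[0x19]=0xab, mem[0x0f]=0x2b

MEM[0x27,0x19,0x0f] = 6c ab 2b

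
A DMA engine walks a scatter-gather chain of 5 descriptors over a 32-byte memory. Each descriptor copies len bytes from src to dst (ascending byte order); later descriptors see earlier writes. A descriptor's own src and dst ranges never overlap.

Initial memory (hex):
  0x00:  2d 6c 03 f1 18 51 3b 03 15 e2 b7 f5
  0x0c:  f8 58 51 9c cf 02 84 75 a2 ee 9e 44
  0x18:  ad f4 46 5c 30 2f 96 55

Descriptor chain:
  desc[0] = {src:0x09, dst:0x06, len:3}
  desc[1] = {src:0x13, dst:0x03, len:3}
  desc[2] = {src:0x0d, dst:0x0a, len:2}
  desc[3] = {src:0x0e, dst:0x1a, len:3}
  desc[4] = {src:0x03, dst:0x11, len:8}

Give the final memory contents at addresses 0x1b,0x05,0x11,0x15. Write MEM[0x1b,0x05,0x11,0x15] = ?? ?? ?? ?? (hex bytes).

D0: mem[0x06..0x08] <- [e2 b7 f5]
D1: mem[0x03..0x05] <- [75 a2 ee]
D2: mem[0x0a..0x0b] <- [58 51]
D3: mem[0x1a..0x1c] <- [51 9c cf]
D4: mem[0x11..0x18] <- [75 a2 ee e2 b7 f5 e2 58]
query mem[0x1b]=0x9c, mem[0x05]=0xee, mem[0x11]=0x75, mem[0x15]=0xb7

MEM[0x1b,0x05,0x11,0x15] = 9c ee 75 b7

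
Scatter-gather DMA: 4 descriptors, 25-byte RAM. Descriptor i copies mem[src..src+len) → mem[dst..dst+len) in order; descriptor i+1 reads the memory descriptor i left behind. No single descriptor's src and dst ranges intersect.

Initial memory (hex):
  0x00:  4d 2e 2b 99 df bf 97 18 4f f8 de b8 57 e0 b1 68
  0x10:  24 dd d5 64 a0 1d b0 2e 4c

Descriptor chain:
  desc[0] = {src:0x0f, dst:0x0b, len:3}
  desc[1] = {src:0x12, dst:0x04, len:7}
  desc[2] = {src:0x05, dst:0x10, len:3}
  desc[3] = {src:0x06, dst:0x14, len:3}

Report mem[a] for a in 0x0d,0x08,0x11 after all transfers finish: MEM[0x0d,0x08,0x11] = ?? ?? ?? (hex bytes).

MEM[0x0d,0x08,0x11] = dd b0 a0

#0 dst[0x0b+3] := {0x68,0x24,0xdd}
#1 dst[0x04+7] := {0xd5,0x64,0xa0,0x1d,0xb0,0x2e,0x4c}
#2 dst[0x10+3] := {0x64,0xa0,0x1d}
#3 dst[0x14+3] := {0xa0,0x1d,0xb0}
query mem[0x0d]=0xdd, mem[0x08]=0xb0, mem[0x11]=0xa0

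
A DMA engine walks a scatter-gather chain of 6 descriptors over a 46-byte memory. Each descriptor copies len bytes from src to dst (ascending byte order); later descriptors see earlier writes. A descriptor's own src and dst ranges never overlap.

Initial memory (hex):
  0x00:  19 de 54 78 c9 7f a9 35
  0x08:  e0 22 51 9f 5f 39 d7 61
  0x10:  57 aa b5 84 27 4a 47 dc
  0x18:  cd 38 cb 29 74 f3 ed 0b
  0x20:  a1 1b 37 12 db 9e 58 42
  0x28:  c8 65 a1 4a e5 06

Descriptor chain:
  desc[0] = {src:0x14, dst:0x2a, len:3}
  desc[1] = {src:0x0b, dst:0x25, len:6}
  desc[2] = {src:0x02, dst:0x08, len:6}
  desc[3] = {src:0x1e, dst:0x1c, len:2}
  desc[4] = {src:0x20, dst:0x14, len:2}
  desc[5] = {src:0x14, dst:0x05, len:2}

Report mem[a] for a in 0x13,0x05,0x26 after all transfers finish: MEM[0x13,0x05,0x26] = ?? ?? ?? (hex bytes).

[0] 0x14->0x2a len=3 : 27 4a 47
[1] 0x0b->0x25 len=6 : 9f 5f 39 d7 61 57
[2] 0x02->0x08 len=6 : 54 78 c9 7f a9 35
[3] 0x1e->0x1c len=2 : ed 0b
[4] 0x20->0x14 len=2 : a1 1b
[5] 0x14->0x05 len=2 : a1 1b
query mem[0x13]=0x84, mem[0x05]=0xa1, mem[0x26]=0x5f

MEM[0x13,0x05,0x26] = 84 a1 5f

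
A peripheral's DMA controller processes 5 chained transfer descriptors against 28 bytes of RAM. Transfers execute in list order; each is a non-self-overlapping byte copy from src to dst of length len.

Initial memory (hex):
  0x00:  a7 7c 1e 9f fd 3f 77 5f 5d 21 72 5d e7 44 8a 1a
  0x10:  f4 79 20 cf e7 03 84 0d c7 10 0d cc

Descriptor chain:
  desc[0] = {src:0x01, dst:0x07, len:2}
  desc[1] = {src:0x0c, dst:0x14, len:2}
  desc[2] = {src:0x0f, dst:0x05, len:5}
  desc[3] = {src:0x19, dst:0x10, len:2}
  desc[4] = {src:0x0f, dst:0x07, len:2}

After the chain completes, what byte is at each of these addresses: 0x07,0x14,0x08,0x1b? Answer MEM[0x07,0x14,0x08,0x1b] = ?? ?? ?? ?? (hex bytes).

  after D0: wrote 2B at 0x07 = 7c1e
  after D1: wrote 2B at 0x14 = e744
  after D2: wrote 5B at 0x05 = 1af47920cf
  after D3: wrote 2B at 0x10 = 100d
  after D4: wrote 2B at 0x07 = 1a10
query mem[0x07]=0x1a, mem[0x14]=0xe7, mem[0x08]=0x10, mem[0x1b]=0xcc

MEM[0x07,0x14,0x08,0x1b] = 1a e7 10 cc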